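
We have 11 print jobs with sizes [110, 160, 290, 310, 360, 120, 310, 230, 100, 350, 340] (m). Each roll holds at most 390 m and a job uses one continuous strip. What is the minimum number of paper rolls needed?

8

Total = 360 + 350 + 340 + 310 + 310 + 290 + 230 + 160 + 120 + 110 + 100 = 2680 m.
Lower bound: ⌈2680/390⌉ = 7 paper rolls.
A packing using 8 paper rolls:
  roll 1: 360 = 360
  roll 2: 350 = 350
  roll 3: 340 = 340
  roll 4: 310 = 310
  roll 5: 310 = 310
  roll 6: 290 + 100 = 390
  roll 7: 230 + 160 = 390
  roll 8: 120 + 110 = 230
No arrangement into 7 paper rolls stays within capacity, so 8 is optimal.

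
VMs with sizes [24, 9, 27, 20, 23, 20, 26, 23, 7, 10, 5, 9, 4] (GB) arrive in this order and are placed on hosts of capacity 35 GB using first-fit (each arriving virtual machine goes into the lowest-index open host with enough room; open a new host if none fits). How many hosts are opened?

7

  24 → host 1 (new)  [load 24/35]
  9 → host 1  [load 33/35]
  27 → host 2 (new)  [load 27/35]
  20 → host 3 (new)  [load 20/35]
  23 → host 4 (new)  [load 23/35]
  20 → host 5 (new)  [load 20/35]
  26 → host 6 (new)  [load 26/35]
  23 → host 7 (new)  [load 23/35]
  7 → host 2  [load 34/35]
  10 → host 3  [load 30/35]
  5 → host 3  [load 35/35]
  9 → host 4  [load 32/35]
  4 → host 5  [load 24/35]
7 hosts opened.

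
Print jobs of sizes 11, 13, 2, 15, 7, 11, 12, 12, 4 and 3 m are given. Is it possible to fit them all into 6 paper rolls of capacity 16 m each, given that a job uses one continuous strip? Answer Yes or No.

No

Total = 90 m; ⌈90/16⌉ = 6.
The bound of 6 does not rule out 6, but exhaustive search shows no assignment into 6 paper rolls of capacity 16 m exists — the minimum is 7.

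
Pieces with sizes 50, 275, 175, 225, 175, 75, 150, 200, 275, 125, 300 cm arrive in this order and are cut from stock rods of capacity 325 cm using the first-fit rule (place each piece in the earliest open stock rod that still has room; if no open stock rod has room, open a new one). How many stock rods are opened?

  50 → stock rod 1 (new)  [load 50/325]
  275 → stock rod 1  [load 325/325]
  175 → stock rod 2 (new)  [load 175/325]
  225 → stock rod 3 (new)  [load 225/325]
  175 → stock rod 4 (new)  [load 175/325]
  75 → stock rod 2  [load 250/325]
  150 → stock rod 4  [load 325/325]
  200 → stock rod 5 (new)  [load 200/325]
  275 → stock rod 6 (new)  [load 275/325]
  125 → stock rod 5  [load 325/325]
  300 → stock rod 7 (new)  [load 300/325]
7 stock rods opened.

7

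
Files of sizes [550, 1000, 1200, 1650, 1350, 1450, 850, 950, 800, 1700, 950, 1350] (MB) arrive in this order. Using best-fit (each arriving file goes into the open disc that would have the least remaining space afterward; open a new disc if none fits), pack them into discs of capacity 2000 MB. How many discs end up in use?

9

  550 → disc 1 (new)  [load 550/2000]
  1000 → disc 1  [load 1550/2000]
  1200 → disc 2 (new)  [load 1200/2000]
  1650 → disc 3 (new)  [load 1650/2000]
  1350 → disc 4 (new)  [load 1350/2000]
  1450 → disc 5 (new)  [load 1450/2000]
  850 → disc 6 (new)  [load 850/2000]
  950 → disc 6  [load 1800/2000]
  800 → disc 2  [load 2000/2000]
  1700 → disc 7 (new)  [load 1700/2000]
  950 → disc 8 (new)  [load 950/2000]
  1350 → disc 9 (new)  [load 1350/2000]
9 discs opened.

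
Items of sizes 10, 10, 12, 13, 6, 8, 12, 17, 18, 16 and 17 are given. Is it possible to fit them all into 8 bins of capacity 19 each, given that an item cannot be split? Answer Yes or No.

No

Total = 139; ⌈139/19⌉ = 8.
9 items each exceed half the capacity and cannot share a bin, forcing at least 9 bins.
At least 9 bins are required, but only 8 are allowed.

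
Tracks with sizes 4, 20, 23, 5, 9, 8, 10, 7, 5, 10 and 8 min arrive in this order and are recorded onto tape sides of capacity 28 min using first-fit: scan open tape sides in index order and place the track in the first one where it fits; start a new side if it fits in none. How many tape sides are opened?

5

  4 → side 1 (new)  [load 4/28]
  20 → side 1  [load 24/28]
  23 → side 2 (new)  [load 23/28]
  5 → side 2  [load 28/28]
  9 → side 3 (new)  [load 9/28]
  8 → side 3  [load 17/28]
  10 → side 3  [load 27/28]
  7 → side 4 (new)  [load 7/28]
  5 → side 4  [load 12/28]
  10 → side 4  [load 22/28]
  8 → side 5 (new)  [load 8/28]
5 tape sides opened.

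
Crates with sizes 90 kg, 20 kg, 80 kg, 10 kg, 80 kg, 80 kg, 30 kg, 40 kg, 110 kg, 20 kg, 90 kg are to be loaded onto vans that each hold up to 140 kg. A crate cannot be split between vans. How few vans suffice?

6

Total = 110 + 90 + 90 + 80 + 80 + 80 + 40 + 30 + 20 + 20 + 10 = 650 kg.
Lower bound: ⌈650/140⌉ = 5 vans.
Also, 6 crates each exceed 70 kg, and no two of those can share a van, so at least 6 vans are needed.
A packing using 6 vans:
  van 1: 110 + 30 = 140
  van 2: 90 + 40 + 10 = 140
  van 3: 90 + 20 + 20 = 130
  van 4: 80 = 80
  van 5: 80 = 80
  van 6: 80 = 80
This matches the lower bound, so 6 is optimal.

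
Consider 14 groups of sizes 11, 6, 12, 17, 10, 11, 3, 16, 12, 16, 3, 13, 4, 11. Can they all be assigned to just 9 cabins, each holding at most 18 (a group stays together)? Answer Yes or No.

No

Total = 145; ⌈145/18⌉ = 9.
10 groups each exceed half the capacity and cannot share a cabin, forcing at least 10 cabins.
At least 10 cabins are required, but only 9 are allowed.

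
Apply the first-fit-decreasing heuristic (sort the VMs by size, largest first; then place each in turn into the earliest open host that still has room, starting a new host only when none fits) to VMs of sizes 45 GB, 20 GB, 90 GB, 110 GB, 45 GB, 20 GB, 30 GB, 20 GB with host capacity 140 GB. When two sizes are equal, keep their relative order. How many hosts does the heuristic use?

Sorted descending: 110, 90, 45, 45, 30, 20, 20, 20.
  110 → host 1 (new)  [load 110/140]
  90 → host 2 (new)  [load 90/140]
  45 → host 2  [load 135/140]
  45 → host 3 (new)  [load 45/140]
  30 → host 1  [load 140/140]
  20 → host 3  [load 65/140]
  20 → host 3  [load 85/140]
  20 → host 3  [load 105/140]
3 hosts opened.

3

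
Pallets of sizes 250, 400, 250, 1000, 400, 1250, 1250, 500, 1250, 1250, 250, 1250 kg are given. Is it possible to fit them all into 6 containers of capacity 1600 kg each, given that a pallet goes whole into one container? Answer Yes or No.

Total = 9300 kg; ⌈9300/1600⌉ = 6.
The bound of 6 does not rule out 6, but exhaustive search shows no assignment into 6 containers of capacity 1600 kg exists — the minimum is 7.

No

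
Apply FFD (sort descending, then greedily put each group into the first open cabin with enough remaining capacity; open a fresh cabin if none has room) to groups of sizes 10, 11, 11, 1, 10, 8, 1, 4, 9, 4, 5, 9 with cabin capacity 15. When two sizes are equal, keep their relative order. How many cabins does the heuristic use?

Sorted descending: 11, 11, 10, 10, 9, 9, 8, 5, 4, 4, 1, 1.
  11 → cabin 1 (new)  [load 11/15]
  11 → cabin 2 (new)  [load 11/15]
  10 → cabin 3 (new)  [load 10/15]
  10 → cabin 4 (new)  [load 10/15]
  9 → cabin 5 (new)  [load 9/15]
  9 → cabin 6 (new)  [load 9/15]
  8 → cabin 7 (new)  [load 8/15]
  5 → cabin 3  [load 15/15]
  4 → cabin 1  [load 15/15]
  4 → cabin 2  [load 15/15]
  1 → cabin 4  [load 11/15]
  1 → cabin 4  [load 12/15]
7 cabins opened.

7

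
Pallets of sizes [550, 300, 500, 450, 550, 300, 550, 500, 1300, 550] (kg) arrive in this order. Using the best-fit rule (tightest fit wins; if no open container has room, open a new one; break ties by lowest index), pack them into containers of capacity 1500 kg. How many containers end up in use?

  550 → container 1 (new)  [load 550/1500]
  300 → container 1  [load 850/1500]
  500 → container 1  [load 1350/1500]
  450 → container 2 (new)  [load 450/1500]
  550 → container 2  [load 1000/1500]
  300 → container 2  [load 1300/1500]
  550 → container 3 (new)  [load 550/1500]
  500 → container 3  [load 1050/1500]
  1300 → container 4 (new)  [load 1300/1500]
  550 → container 5 (new)  [load 550/1500]
5 containers opened.

5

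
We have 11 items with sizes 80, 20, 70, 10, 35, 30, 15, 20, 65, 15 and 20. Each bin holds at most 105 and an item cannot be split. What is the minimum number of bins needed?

4

Total = 80 + 70 + 65 + 35 + 30 + 20 + 20 + 20 + 15 + 15 + 10 = 380.
Lower bound: ⌈380/105⌉ = 4 bins.
A packing using 4 bins:
  bin 1: 80 + 20 = 100
  bin 2: 70 + 35 = 105
  bin 3: 65 + 30 + 10 = 105
  bin 4: 20 + 20 + 15 + 15 = 70
This matches the lower bound, so 4 is optimal.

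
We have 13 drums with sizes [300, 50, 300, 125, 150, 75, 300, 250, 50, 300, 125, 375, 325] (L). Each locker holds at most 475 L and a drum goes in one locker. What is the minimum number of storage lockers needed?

Total = 375 + 325 + 300 + 300 + 300 + 300 + 250 + 150 + 125 + 125 + 75 + 50 + 50 = 2725 L.
Lower bound: ⌈2725/475⌉ = 6 storage lockers.
Also, 7 drums each exceed 475/2 L, and no two of those can share a locker, so at least 7 storage lockers are needed.
A packing using 7 storage lockers:
  locker 1: 375 + 75 = 450
  locker 2: 325 + 150 = 475
  locker 3: 300 + 125 + 50 = 475
  locker 4: 300 + 125 + 50 = 475
  locker 5: 300 = 300
  locker 6: 300 = 300
  locker 7: 250 = 250
This matches the lower bound, so 7 is optimal.

7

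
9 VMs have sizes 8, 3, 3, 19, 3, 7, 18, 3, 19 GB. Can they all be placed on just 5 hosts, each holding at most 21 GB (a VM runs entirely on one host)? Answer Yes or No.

Yes

A valid assignment using 5 hosts:
  host 1: 19 = 19
  host 2: 19 = 19
  host 3: 18 + 3 = 21
  host 4: 8 + 7 + 3 + 3 = 21
  host 5: 3 = 3
Every load is within 21 GB, so 5 hosts suffice.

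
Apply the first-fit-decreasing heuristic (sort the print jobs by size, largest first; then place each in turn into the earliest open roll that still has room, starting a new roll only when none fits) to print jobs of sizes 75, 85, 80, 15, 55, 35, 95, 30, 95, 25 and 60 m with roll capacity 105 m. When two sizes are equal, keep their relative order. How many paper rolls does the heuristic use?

7

Sorted descending: 95, 95, 85, 80, 75, 60, 55, 35, 30, 25, 15.
  95 → roll 1 (new)  [load 95/105]
  95 → roll 2 (new)  [load 95/105]
  85 → roll 3 (new)  [load 85/105]
  80 → roll 4 (new)  [load 80/105]
  75 → roll 5 (new)  [load 75/105]
  60 → roll 6 (new)  [load 60/105]
  55 → roll 7 (new)  [load 55/105]
  35 → roll 6  [load 95/105]
  30 → roll 5  [load 105/105]
  25 → roll 4  [load 105/105]
  15 → roll 3  [load 100/105]
7 paper rolls opened.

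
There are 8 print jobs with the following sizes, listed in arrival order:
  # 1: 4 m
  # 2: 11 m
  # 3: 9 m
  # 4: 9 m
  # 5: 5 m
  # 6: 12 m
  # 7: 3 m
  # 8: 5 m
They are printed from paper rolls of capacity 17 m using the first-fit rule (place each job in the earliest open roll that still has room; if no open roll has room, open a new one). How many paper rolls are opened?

4

  4 → roll 1 (new)  [load 4/17]
  11 → roll 1  [load 15/17]
  9 → roll 2 (new)  [load 9/17]
  9 → roll 3 (new)  [load 9/17]
  5 → roll 2  [load 14/17]
  12 → roll 4 (new)  [load 12/17]
  3 → roll 2  [load 17/17]
  5 → roll 3  [load 14/17]
4 paper rolls opened.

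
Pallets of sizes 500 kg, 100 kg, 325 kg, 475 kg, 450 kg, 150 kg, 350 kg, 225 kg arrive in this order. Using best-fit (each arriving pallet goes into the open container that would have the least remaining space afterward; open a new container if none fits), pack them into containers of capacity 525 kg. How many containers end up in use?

6

  500 → container 1 (new)  [load 500/525]
  100 → container 2 (new)  [load 100/525]
  325 → container 2  [load 425/525]
  475 → container 3 (new)  [load 475/525]
  450 → container 4 (new)  [load 450/525]
  150 → container 5 (new)  [load 150/525]
  350 → container 5  [load 500/525]
  225 → container 6 (new)  [load 225/525]
6 containers opened.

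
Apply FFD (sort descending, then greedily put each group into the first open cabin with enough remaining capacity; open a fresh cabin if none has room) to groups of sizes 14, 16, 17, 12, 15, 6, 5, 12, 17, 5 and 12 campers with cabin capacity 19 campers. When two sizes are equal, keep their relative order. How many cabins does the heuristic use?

Sorted descending: 17, 17, 16, 15, 14, 12, 12, 12, 6, 5, 5.
  17 → cabin 1 (new)  [load 17/19]
  17 → cabin 2 (new)  [load 17/19]
  16 → cabin 3 (new)  [load 16/19]
  15 → cabin 4 (new)  [load 15/19]
  14 → cabin 5 (new)  [load 14/19]
  12 → cabin 6 (new)  [load 12/19]
  12 → cabin 7 (new)  [load 12/19]
  12 → cabin 8 (new)  [load 12/19]
  6 → cabin 6  [load 18/19]
  5 → cabin 5  [load 19/19]
  5 → cabin 7  [load 17/19]
8 cabins opened.

8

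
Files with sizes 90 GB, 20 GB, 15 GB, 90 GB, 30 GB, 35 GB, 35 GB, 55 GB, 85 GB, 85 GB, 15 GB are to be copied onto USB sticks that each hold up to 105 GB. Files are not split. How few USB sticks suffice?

6

Total = 90 + 90 + 85 + 85 + 55 + 35 + 35 + 30 + 20 + 15 + 15 = 555 GB.
Lower bound: ⌈555/105⌉ = 6 USB sticks.
A packing using 6 USB sticks:
  USB stick 1: 90 + 15 = 105
  USB stick 2: 90 + 15 = 105
  USB stick 3: 85 + 20 = 105
  USB stick 4: 85 = 85
  USB stick 5: 55 + 35 = 90
  USB stick 6: 35 + 30 = 65
This matches the lower bound, so 6 is optimal.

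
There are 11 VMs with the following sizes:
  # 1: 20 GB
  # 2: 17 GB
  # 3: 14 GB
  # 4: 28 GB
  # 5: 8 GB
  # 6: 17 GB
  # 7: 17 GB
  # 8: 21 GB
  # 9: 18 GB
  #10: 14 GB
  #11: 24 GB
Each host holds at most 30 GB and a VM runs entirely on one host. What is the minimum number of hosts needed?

9

Total = 28 + 24 + 21 + 20 + 18 + 17 + 17 + 17 + 14 + 14 + 8 = 198 GB.
Lower bound: ⌈198/30⌉ = 7 hosts.
Also, 8 VMs each exceed 15 GB, and no two of those can share a host, so at least 8 hosts are needed.
A packing using 9 hosts:
  host 1: 28 = 28
  host 2: 24 = 24
  host 3: 21 + 8 = 29
  host 4: 20 = 20
  host 5: 18 = 18
  host 6: 17 = 17
  host 7: 17 = 17
  host 8: 17 = 17
  host 9: 14 + 14 = 28
No arrangement into 8 hosts stays within capacity, so 9 is optimal.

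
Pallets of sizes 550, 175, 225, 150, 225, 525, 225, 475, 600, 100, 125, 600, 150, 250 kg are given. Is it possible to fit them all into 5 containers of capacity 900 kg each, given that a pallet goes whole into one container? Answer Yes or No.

A valid assignment using 5 containers:
  container 1: 600 + 250 = 850
  container 2: 600 + 225 = 825
  container 3: 550 + 225 + 125 = 900
  container 4: 525 + 225 + 150 = 900
  container 5: 475 + 175 + 150 + 100 = 900
Every load is within 900 kg, so 5 containers suffice.

Yes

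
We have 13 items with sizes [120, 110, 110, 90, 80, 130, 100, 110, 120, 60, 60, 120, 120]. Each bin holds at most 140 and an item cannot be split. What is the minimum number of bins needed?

12

Total = 130 + 120 + 120 + 120 + 120 + 110 + 110 + 110 + 100 + 90 + 80 + 60 + 60 = 1330.
Lower bound: ⌈1330/140⌉ = 10 bins.
Also, 11 items each exceed 70, and no two of those can share a bin, so at least 11 bins are needed.
A packing using 12 bins:
  bin 1: 130 = 130
  bin 2: 120 = 120
  bin 3: 120 = 120
  bin 4: 120 = 120
  bin 5: 120 = 120
  bin 6: 110 = 110
  bin 7: 110 = 110
  bin 8: 110 = 110
  bin 9: 100 = 100
  bin 10: 90 = 90
  bin 11: 80 + 60 = 140
  bin 12: 60 = 60
No arrangement into 11 bins stays within capacity, so 12 is optimal.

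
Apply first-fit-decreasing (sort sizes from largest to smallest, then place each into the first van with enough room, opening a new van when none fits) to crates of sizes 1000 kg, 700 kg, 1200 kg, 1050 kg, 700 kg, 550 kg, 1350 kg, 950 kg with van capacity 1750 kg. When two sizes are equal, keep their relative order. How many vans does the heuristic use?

Sorted descending: 1350, 1200, 1050, 1000, 950, 700, 700, 550.
  1350 → van 1 (new)  [load 1350/1750]
  1200 → van 2 (new)  [load 1200/1750]
  1050 → van 3 (new)  [load 1050/1750]
  1000 → van 4 (new)  [load 1000/1750]
  950 → van 5 (new)  [load 950/1750]
  700 → van 3  [load 1750/1750]
  700 → van 4  [load 1700/1750]
  550 → van 2  [load 1750/1750]
5 vans opened.

5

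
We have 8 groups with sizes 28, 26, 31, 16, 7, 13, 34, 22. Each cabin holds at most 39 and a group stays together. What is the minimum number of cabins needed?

Total = 34 + 31 + 28 + 26 + 22 + 16 + 13 + 7 = 177.
Lower bound: ⌈177/39⌉ = 5 cabins.
A packing using 5 cabins:
  cabin 1: 34 = 34
  cabin 2: 31 + 7 = 38
  cabin 3: 28 = 28
  cabin 4: 26 + 13 = 39
  cabin 5: 22 + 16 = 38
This matches the lower bound, so 5 is optimal.

5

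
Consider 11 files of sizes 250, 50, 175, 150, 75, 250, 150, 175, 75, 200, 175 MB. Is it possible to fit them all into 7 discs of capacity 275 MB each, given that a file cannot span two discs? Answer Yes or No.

No

Total = 1725 MB; ⌈1725/275⌉ = 7.
8 files each exceed half the capacity and cannot share a disc, forcing at least 8 discs.
At least 8 discs are required, but only 7 are allowed.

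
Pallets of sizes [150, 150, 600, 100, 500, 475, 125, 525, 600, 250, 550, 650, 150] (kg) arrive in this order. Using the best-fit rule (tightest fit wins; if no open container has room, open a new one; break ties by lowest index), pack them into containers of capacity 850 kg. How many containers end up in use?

7

  150 → container 1 (new)  [load 150/850]
  150 → container 1  [load 300/850]
  600 → container 2 (new)  [load 600/850]
  100 → container 2  [load 700/850]
  500 → container 1  [load 800/850]
  475 → container 3 (new)  [load 475/850]
  125 → container 2  [load 825/850]
  525 → container 4 (new)  [load 525/850]
  600 → container 5 (new)  [load 600/850]
  250 → container 5  [load 850/850]
  550 → container 6 (new)  [load 550/850]
  650 → container 7 (new)  [load 650/850]
  150 → container 7  [load 800/850]
7 containers opened.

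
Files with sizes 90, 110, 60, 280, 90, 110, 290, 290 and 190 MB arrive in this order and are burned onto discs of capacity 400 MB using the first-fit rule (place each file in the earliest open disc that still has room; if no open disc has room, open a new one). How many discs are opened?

  90 → disc 1 (new)  [load 90/400]
  110 → disc 1  [load 200/400]
  60 → disc 1  [load 260/400]
  280 → disc 2 (new)  [load 280/400]
  90 → disc 1  [load 350/400]
  110 → disc 2  [load 390/400]
  290 → disc 3 (new)  [load 290/400]
  290 → disc 4 (new)  [load 290/400]
  190 → disc 5 (new)  [load 190/400]
5 discs opened.

5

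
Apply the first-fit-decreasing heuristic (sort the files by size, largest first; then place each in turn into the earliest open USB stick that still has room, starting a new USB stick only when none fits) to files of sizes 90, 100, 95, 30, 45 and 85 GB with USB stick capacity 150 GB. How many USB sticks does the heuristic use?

4

Sorted descending: 100, 95, 90, 85, 45, 30.
  100 → USB stick 1 (new)  [load 100/150]
  95 → USB stick 2 (new)  [load 95/150]
  90 → USB stick 3 (new)  [load 90/150]
  85 → USB stick 4 (new)  [load 85/150]
  45 → USB stick 1  [load 145/150]
  30 → USB stick 2  [load 125/150]
4 USB sticks opened.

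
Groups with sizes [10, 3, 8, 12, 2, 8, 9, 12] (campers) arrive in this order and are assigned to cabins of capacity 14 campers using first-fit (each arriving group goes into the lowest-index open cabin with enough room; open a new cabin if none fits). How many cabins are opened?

6

  10 → cabin 1 (new)  [load 10/14]
  3 → cabin 1  [load 13/14]
  8 → cabin 2 (new)  [load 8/14]
  12 → cabin 3 (new)  [load 12/14]
  2 → cabin 2  [load 10/14]
  8 → cabin 4 (new)  [load 8/14]
  9 → cabin 5 (new)  [load 9/14]
  12 → cabin 6 (new)  [load 12/14]
6 cabins opened.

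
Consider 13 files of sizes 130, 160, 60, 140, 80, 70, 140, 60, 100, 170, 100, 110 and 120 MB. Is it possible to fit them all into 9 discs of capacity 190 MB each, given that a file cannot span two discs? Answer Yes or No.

Yes

A valid assignment using 9 discs:
  disc 1: 170 = 170
  disc 2: 160 = 160
  disc 3: 140 = 140
  disc 4: 140 = 140
  disc 5: 130 + 60 = 190
  disc 6: 120 + 70 = 190
  disc 7: 110 + 80 = 190
  disc 8: 100 + 60 = 160
  disc 9: 100 = 100
Every load is within 190 MB, so 9 discs suffice.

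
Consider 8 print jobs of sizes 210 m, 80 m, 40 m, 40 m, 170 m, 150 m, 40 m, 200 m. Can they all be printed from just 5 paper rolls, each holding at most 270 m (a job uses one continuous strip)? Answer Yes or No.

Yes

A valid assignment using 4 paper rolls:
  roll 1: 210 + 40 = 250
  roll 2: 200 + 40 = 240
  roll 3: 170 + 80 = 250
  roll 4: 150 + 40 = 190
That uses only 4 ≤ 5, so 5 paper rolls are enough.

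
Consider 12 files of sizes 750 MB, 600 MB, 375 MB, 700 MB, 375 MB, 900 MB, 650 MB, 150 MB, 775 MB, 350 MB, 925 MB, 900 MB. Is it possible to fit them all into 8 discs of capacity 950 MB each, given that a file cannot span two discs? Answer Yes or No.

No

Total = 7450 MB; ⌈7450/950⌉ = 8.
The bound of 8 does not rule out 8, but exhaustive search shows no assignment into 8 discs of capacity 950 MB exists — the minimum is 9.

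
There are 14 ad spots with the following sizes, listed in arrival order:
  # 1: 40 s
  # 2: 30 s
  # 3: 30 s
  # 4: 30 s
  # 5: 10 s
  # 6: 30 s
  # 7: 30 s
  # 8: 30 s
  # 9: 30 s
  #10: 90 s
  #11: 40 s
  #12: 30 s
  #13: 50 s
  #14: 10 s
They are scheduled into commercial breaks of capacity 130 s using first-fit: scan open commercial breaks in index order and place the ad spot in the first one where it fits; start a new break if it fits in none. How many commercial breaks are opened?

  40 → break 1 (new)  [load 40/130]
  30 → break 1  [load 70/130]
  30 → break 1  [load 100/130]
  30 → break 1  [load 130/130]
  10 → break 2 (new)  [load 10/130]
  30 → break 2  [load 40/130]
  30 → break 2  [load 70/130]
  30 → break 2  [load 100/130]
  30 → break 2  [load 130/130]
  90 → break 3 (new)  [load 90/130]
  40 → break 3  [load 130/130]
  30 → break 4 (new)  [load 30/130]
  50 → break 4  [load 80/130]
  10 → break 4  [load 90/130]
4 commercial breaks opened.

4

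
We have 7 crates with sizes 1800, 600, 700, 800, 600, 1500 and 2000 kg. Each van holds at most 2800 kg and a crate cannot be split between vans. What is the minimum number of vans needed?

3

Total = 2000 + 1800 + 1500 + 800 + 700 + 600 + 600 = 8000 kg.
Lower bound: ⌈8000/2800⌉ = 3 vans.
A packing using 3 vans:
  van 1: 2000 + 800 = 2800
  van 2: 1800 + 700 = 2500
  van 3: 1500 + 600 + 600 = 2700
This matches the lower bound, so 3 is optimal.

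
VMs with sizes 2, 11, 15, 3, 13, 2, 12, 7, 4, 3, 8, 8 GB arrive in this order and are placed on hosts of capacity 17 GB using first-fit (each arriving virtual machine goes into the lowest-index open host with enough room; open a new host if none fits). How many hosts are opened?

6

  2 → host 1 (new)  [load 2/17]
  11 → host 1  [load 13/17]
  15 → host 2 (new)  [load 15/17]
  3 → host 1  [load 16/17]
  13 → host 3 (new)  [load 13/17]
  2 → host 2  [load 17/17]
  12 → host 4 (new)  [load 12/17]
  7 → host 5 (new)  [load 7/17]
  4 → host 3  [load 17/17]
  3 → host 4  [load 15/17]
  8 → host 5  [load 15/17]
  8 → host 6 (new)  [load 8/17]
6 hosts opened.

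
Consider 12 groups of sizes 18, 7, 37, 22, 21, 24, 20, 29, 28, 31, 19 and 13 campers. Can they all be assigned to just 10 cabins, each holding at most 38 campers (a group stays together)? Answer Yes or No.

Yes

A valid assignment using 9 cabins:
  cabin 1: 37 = 37
  cabin 2: 31 + 7 = 38
  cabin 3: 29 = 29
  cabin 4: 28 = 28
  cabin 5: 24 + 13 = 37
  cabin 6: 22 = 22
  cabin 7: 21 = 21
  cabin 8: 20 + 18 = 38
  cabin 9: 19 = 19
That uses only 9 ≤ 10, so 10 cabins are enough.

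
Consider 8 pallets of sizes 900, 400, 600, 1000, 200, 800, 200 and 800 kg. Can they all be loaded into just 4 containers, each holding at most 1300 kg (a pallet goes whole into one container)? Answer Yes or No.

No

Total = 4900 kg; ⌈4900/1300⌉ = 4.
The bound of 4 does not rule out 4, but exhaustive search shows no assignment into 4 containers of capacity 1300 kg exists — the minimum is 5.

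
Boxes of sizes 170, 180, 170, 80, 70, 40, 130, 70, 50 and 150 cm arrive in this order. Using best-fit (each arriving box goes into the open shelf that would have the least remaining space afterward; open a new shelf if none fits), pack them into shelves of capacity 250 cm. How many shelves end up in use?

5

  170 → shelf 1 (new)  [load 170/250]
  180 → shelf 2 (new)  [load 180/250]
  170 → shelf 3 (new)  [load 170/250]
  80 → shelf 1  [load 250/250]
  70 → shelf 2  [load 250/250]
  40 → shelf 3  [load 210/250]
  130 → shelf 4 (new)  [load 130/250]
  70 → shelf 4  [load 200/250]
  50 → shelf 4  [load 250/250]
  150 → shelf 5 (new)  [load 150/250]
5 shelves opened.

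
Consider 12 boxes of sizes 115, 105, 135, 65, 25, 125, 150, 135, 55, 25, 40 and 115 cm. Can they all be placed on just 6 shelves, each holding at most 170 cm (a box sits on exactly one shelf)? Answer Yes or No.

No

Total = 1090 cm; ⌈1090/170⌉ = 7.
At least 7 shelves are required, but only 6 are allowed.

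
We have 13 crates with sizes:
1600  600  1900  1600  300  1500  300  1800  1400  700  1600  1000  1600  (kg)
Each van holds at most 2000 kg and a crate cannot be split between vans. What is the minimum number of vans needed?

9

Total = 1900 + 1800 + 1600 + 1600 + 1600 + 1600 + 1500 + 1400 + 1000 + 700 + 600 + 300 + 300 = 15900 kg.
Lower bound: ⌈15900/2000⌉ = 8 vans.
A packing using 9 vans:
  van 1: 1900 = 1900
  van 2: 1800 = 1800
  van 3: 1600 + 300 = 1900
  van 4: 1600 + 300 = 1900
  van 5: 1600 = 1600
  van 6: 1600 = 1600
  van 7: 1500 = 1500
  van 8: 1400 + 600 = 2000
  van 9: 1000 + 700 = 1700
No arrangement into 8 vans stays within capacity, so 9 is optimal.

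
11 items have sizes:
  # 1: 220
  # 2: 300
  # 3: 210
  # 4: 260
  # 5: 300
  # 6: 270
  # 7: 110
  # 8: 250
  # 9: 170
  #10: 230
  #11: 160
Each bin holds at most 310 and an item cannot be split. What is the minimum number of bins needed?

10

Total = 300 + 300 + 270 + 260 + 250 + 230 + 220 + 210 + 170 + 160 + 110 = 2480.
Lower bound: ⌈2480/310⌉ = 8 bins.
Also, 10 items each exceed 155, and no two of those can share a bin, so at least 10 bins are needed.
A packing using 10 bins:
  bin 1: 300 = 300
  bin 2: 300 = 300
  bin 3: 270 = 270
  bin 4: 260 = 260
  bin 5: 250 = 250
  bin 6: 230 = 230
  bin 7: 220 = 220
  bin 8: 210 = 210
  bin 9: 170 + 110 = 280
  bin 10: 160 = 160
This matches the lower bound, so 10 is optimal.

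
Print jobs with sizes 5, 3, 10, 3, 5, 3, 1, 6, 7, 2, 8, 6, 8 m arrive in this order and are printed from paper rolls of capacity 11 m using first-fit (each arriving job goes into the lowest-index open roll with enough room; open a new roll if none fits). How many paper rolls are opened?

  5 → roll 1 (new)  [load 5/11]
  3 → roll 1  [load 8/11]
  10 → roll 2 (new)  [load 10/11]
  3 → roll 1  [load 11/11]
  5 → roll 3 (new)  [load 5/11]
  3 → roll 3  [load 8/11]
  1 → roll 2  [load 11/11]
  6 → roll 4 (new)  [load 6/11]
  7 → roll 5 (new)  [load 7/11]
  2 → roll 3  [load 10/11]
  8 → roll 6 (new)  [load 8/11]
  6 → roll 7 (new)  [load 6/11]
  8 → roll 8 (new)  [load 8/11]
8 paper rolls opened.

8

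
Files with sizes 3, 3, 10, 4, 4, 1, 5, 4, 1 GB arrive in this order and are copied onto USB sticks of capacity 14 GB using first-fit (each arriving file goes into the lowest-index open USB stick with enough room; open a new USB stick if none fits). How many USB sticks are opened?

  3 → USB stick 1 (new)  [load 3/14]
  3 → USB stick 1  [load 6/14]
  10 → USB stick 2 (new)  [load 10/14]
  4 → USB stick 1  [load 10/14]
  4 → USB stick 1  [load 14/14]
  1 → USB stick 2  [load 11/14]
  5 → USB stick 3 (new)  [load 5/14]
  4 → USB stick 3  [load 9/14]
  1 → USB stick 2  [load 12/14]
3 USB sticks opened.

3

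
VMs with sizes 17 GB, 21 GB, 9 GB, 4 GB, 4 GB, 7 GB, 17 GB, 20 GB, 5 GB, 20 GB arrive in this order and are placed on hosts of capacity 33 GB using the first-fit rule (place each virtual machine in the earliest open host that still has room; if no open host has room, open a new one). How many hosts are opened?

  17 → host 1 (new)  [load 17/33]
  21 → host 2 (new)  [load 21/33]
  9 → host 1  [load 26/33]
  4 → host 1  [load 30/33]
  4 → host 2  [load 25/33]
  7 → host 2  [load 32/33]
  17 → host 3 (new)  [load 17/33]
  20 → host 4 (new)  [load 20/33]
  5 → host 3  [load 22/33]
  20 → host 5 (new)  [load 20/33]
5 hosts opened.

5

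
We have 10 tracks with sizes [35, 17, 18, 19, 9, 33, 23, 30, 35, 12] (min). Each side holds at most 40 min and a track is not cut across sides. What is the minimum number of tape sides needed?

7

Total = 35 + 35 + 33 + 30 + 23 + 19 + 18 + 17 + 12 + 9 = 231 min.
Lower bound: ⌈231/40⌉ = 6 tape sides.
A packing using 7 tape sides:
  side 1: 35 = 35
  side 2: 35 = 35
  side 3: 33 = 33
  side 4: 30 + 9 = 39
  side 5: 23 + 17 = 40
  side 6: 19 + 18 = 37
  side 7: 12 = 12
No arrangement into 6 tape sides stays within capacity, so 7 is optimal.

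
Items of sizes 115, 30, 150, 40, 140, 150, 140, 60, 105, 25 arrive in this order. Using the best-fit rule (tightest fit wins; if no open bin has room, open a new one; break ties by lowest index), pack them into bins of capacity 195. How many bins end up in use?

  115 → bin 1 (new)  [load 115/195]
  30 → bin 1  [load 145/195]
  150 → bin 2 (new)  [load 150/195]
  40 → bin 2  [load 190/195]
  140 → bin 3 (new)  [load 140/195]
  150 → bin 4 (new)  [load 150/195]
  140 → bin 5 (new)  [load 140/195]
  60 → bin 6 (new)  [load 60/195]
  105 → bin 6  [load 165/195]
  25 → bin 6  [load 190/195]
6 bins opened.

6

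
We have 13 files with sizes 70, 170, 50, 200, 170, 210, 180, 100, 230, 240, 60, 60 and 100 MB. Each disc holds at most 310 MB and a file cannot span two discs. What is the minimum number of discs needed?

Total = 240 + 230 + 210 + 200 + 180 + 170 + 170 + 100 + 100 + 70 + 60 + 60 + 50 = 1840 MB.
Lower bound: ⌈1840/310⌉ = 6 discs.
Also, 7 files each exceed 155 MB, and no two of those can share a disc, so at least 7 discs are needed.
A packing using 7 discs:
  disc 1: 240 + 70 = 310
  disc 2: 230 + 60 = 290
  disc 3: 210 + 100 = 310
  disc 4: 200 + 100 = 300
  disc 5: 180 + 60 + 50 = 290
  disc 6: 170 = 170
  disc 7: 170 = 170
This matches the lower bound, so 7 is optimal.

7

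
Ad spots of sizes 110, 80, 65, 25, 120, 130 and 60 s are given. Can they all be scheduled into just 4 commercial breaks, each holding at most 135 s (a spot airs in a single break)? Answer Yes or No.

No

Total = 590 s; ⌈590/135⌉ = 5.
At least 5 commercial breaks are required, but only 4 are allowed.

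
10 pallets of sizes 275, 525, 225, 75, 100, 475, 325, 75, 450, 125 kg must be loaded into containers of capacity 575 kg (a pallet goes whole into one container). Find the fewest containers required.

5

Total = 525 + 475 + 450 + 325 + 275 + 225 + 125 + 100 + 75 + 75 = 2650 kg.
Lower bound: ⌈2650/575⌉ = 5 containers.
A packing using 5 containers:
  container 1: 525 = 525
  container 2: 475 + 100 = 575
  container 3: 450 + 125 = 575
  container 4: 325 + 225 = 550
  container 5: 275 + 75 + 75 = 425
This matches the lower bound, so 5 is optimal.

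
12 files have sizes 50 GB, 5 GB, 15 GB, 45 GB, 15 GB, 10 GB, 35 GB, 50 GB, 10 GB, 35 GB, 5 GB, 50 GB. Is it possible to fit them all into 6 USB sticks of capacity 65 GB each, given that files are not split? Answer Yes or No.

A valid assignment using 6 USB sticks:
  USB stick 1: 50 + 15 = 65
  USB stick 2: 50 + 15 = 65
  USB stick 3: 50 + 10 + 5 = 65
  USB stick 4: 45 + 10 + 5 = 60
  USB stick 5: 35 = 35
  USB stick 6: 35 = 35
Every load is within 65 GB, so 6 USB sticks suffice.

Yes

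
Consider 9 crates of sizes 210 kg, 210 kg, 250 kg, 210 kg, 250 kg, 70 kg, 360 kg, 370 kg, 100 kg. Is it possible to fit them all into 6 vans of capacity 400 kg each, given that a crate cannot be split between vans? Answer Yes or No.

Total = 2030 kg; ⌈2030/400⌉ = 6.
7 crates each exceed half the capacity and cannot share a van, forcing at least 7 vans.
At least 7 vans are required, but only 6 are allowed.

No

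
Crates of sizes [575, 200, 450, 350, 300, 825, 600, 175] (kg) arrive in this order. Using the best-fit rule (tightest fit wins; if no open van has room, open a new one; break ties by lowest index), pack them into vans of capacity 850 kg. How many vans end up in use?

5

  575 → van 1 (new)  [load 575/850]
  200 → van 1  [load 775/850]
  450 → van 2 (new)  [load 450/850]
  350 → van 2  [load 800/850]
  300 → van 3 (new)  [load 300/850]
  825 → van 4 (new)  [load 825/850]
  600 → van 5 (new)  [load 600/850]
  175 → van 5  [load 775/850]
5 vans opened.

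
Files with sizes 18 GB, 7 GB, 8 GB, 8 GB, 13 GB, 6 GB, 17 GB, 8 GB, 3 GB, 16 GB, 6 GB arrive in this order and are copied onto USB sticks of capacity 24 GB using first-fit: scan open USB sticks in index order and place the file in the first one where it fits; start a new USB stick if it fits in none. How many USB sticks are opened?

  18 → USB stick 1 (new)  [load 18/24]
  7 → USB stick 2 (new)  [load 7/24]
  8 → USB stick 2  [load 15/24]
  8 → USB stick 2  [load 23/24]
  13 → USB stick 3 (new)  [load 13/24]
  6 → USB stick 1  [load 24/24]
  17 → USB stick 4 (new)  [load 17/24]
  8 → USB stick 3  [load 21/24]
  3 → USB stick 3  [load 24/24]
  16 → USB stick 5 (new)  [load 16/24]
  6 → USB stick 4  [load 23/24]
5 USB sticks opened.

5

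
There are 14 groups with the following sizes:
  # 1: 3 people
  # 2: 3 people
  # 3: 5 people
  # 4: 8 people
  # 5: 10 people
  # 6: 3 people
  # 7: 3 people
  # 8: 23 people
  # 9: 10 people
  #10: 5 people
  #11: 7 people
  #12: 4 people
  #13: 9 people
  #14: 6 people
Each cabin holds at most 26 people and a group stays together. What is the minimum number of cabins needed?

Total = 23 + 10 + 10 + 9 + 8 + 7 + 6 + 5 + 5 + 4 + 3 + 3 + 3 + 3 = 99 people.
Lower bound: ⌈99/26⌉ = 4 cabins.
A packing using 4 cabins:
  cabin 1: 23 + 3 = 26
  cabin 2: 10 + 10 + 6 = 26
  cabin 3: 9 + 8 + 7 = 24
  cabin 4: 5 + 5 + 4 + 3 + 3 + 3 = 23
This matches the lower bound, so 4 is optimal.

4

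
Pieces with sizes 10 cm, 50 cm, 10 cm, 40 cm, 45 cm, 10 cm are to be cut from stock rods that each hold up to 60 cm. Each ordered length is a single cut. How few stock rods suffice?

Total = 50 + 45 + 40 + 10 + 10 + 10 = 165 cm.
Lower bound: ⌈165/60⌉ = 3 stock rods.
A packing using 3 stock rods:
  stock rod 1: 50 + 10 = 60
  stock rod 2: 45 + 10 = 55
  stock rod 3: 40 + 10 = 50
This matches the lower bound, so 3 is optimal.

3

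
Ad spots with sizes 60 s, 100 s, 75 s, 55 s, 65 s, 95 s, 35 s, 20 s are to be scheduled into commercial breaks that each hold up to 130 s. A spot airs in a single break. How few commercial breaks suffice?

Total = 100 + 95 + 75 + 65 + 60 + 55 + 35 + 20 = 505 s.
Lower bound: ⌈505/130⌉ = 4 commercial breaks.
A packing using 4 commercial breaks:
  break 1: 100 + 20 = 120
  break 2: 95 + 35 = 130
  break 3: 75 + 55 = 130
  break 4: 65 + 60 = 125
This matches the lower bound, so 4 is optimal.

4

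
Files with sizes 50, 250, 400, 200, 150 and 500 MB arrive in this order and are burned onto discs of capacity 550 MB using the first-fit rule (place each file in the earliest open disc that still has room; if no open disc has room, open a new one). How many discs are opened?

3

  50 → disc 1 (new)  [load 50/550]
  250 → disc 1  [load 300/550]
  400 → disc 2 (new)  [load 400/550]
  200 → disc 1  [load 500/550]
  150 → disc 2  [load 550/550]
  500 → disc 3 (new)  [load 500/550]
3 discs opened.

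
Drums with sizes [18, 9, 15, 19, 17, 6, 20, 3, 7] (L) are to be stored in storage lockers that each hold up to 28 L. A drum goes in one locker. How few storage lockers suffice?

Total = 20 + 19 + 18 + 17 + 15 + 9 + 7 + 6 + 3 = 114 L.
Lower bound: ⌈114/28⌉ = 5 storage lockers.
A packing using 5 storage lockers:
  locker 1: 20 + 7 = 27
  locker 2: 19 + 9 = 28
  locker 3: 18 + 6 + 3 = 27
  locker 4: 17 = 17
  locker 5: 15 = 15
This matches the lower bound, so 5 is optimal.

5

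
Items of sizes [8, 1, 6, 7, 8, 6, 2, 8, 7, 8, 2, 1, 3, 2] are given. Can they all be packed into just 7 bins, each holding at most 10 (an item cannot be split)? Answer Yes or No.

Total = 69; ⌈69/10⌉ = 7.
8 items each exceed half the capacity and cannot share a bin, forcing at least 8 bins.
At least 8 bins are required, but only 7 are allowed.

No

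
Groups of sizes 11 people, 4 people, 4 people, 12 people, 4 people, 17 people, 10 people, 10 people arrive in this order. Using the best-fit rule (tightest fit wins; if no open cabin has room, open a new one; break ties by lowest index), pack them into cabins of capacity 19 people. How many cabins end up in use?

  11 → cabin 1 (new)  [load 11/19]
  4 → cabin 1  [load 15/19]
  4 → cabin 1  [load 19/19]
  12 → cabin 2 (new)  [load 12/19]
  4 → cabin 2  [load 16/19]
  17 → cabin 3 (new)  [load 17/19]
  10 → cabin 4 (new)  [load 10/19]
  10 → cabin 5 (new)  [load 10/19]
5 cabins opened.

5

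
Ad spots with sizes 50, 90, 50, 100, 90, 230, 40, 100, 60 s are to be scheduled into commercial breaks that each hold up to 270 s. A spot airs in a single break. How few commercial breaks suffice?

Total = 230 + 100 + 100 + 90 + 90 + 60 + 50 + 50 + 40 = 810 s.
Lower bound: ⌈810/270⌉ = 3 commercial breaks.
A packing using 4 commercial breaks:
  break 1: 230 + 40 = 270
  break 2: 100 + 100 + 60 = 260
  break 3: 90 + 90 + 50 = 230
  break 4: 50 = 50
No arrangement into 3 commercial breaks stays within capacity, so 4 is optimal.

4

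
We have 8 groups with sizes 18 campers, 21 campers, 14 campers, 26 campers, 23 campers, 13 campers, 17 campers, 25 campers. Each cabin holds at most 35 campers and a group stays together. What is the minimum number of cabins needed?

Total = 26 + 25 + 23 + 21 + 18 + 17 + 14 + 13 = 157 campers.
Lower bound: ⌈157/35⌉ = 5 cabins.
A packing using 6 cabins:
  cabin 1: 26 = 26
  cabin 2: 25 = 25
  cabin 3: 23 = 23
  cabin 4: 21 + 14 = 35
  cabin 5: 18 + 17 = 35
  cabin 6: 13 = 13
No arrangement into 5 cabins stays within capacity, so 6 is optimal.

6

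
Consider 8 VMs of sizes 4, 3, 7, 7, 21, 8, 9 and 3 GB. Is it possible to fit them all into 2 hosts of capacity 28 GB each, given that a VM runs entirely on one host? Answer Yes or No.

Total = 62 GB; ⌈62/28⌉ = 3.
At least 3 hosts are required, but only 2 are allowed.

No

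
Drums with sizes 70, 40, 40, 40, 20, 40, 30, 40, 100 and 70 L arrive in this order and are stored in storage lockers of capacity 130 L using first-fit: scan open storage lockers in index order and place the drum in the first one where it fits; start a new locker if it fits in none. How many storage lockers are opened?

5

  70 → locker 1 (new)  [load 70/130]
  40 → locker 1  [load 110/130]
  40 → locker 2 (new)  [load 40/130]
  40 → locker 2  [load 80/130]
  20 → locker 1  [load 130/130]
  40 → locker 2  [load 120/130]
  30 → locker 3 (new)  [load 30/130]
  40 → locker 3  [load 70/130]
  100 → locker 4 (new)  [load 100/130]
  70 → locker 5 (new)  [load 70/130]
5 storage lockers opened.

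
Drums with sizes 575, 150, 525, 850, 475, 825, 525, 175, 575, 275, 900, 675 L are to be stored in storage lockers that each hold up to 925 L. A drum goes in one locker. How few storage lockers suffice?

9

Total = 900 + 850 + 825 + 675 + 575 + 575 + 525 + 525 + 475 + 275 + 175 + 150 = 6525 L.
Lower bound: ⌈6525/925⌉ = 8 storage lockers.
Also, 9 drums each exceed 925/2 L, and no two of those can share a locker, so at least 9 storage lockers are needed.
A packing using 9 storage lockers:
  locker 1: 900 = 900
  locker 2: 850 = 850
  locker 3: 825 = 825
  locker 4: 675 + 175 = 850
  locker 5: 575 + 275 = 850
  locker 6: 575 + 150 = 725
  locker 7: 525 = 525
  locker 8: 525 = 525
  locker 9: 475 = 475
This matches the lower bound, so 9 is optimal.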